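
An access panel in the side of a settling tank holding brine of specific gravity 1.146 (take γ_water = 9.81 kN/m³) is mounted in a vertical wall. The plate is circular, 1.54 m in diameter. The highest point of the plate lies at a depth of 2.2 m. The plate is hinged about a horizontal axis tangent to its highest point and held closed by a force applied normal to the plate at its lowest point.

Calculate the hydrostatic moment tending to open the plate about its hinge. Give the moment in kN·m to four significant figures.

M ≈ 50.99 kN·m

γ = 1.146 × 9.81 = 11.24226 kN/m³.
The centroid is at the centre, 0.77 m below the top of the plate, so the centroid depth is h_c = 2.2 + 0.77 = 2.97 m.
A = π(0.77)² = 1.86265 m².
Resultant F = γ·h_c·A = 11.24226 × 2.97 × 1.86265 = 62.193 kN.
I_c = πr⁴/4 = π × 0.77⁴/4 = 0.276091 m⁴.
Centre of pressure: y_p = y_c + I_c/(y_c·A) = 2.97 + 0.276091/(2.97 × 1.86265) = 2.97 + 0.0499074 = 3.01991 m along the plane.
The resultant acts 0.77 + 0.0499074 = 0.819907 m (along the plate) below the hinge at the top edge, so the moment about the hinge is M = F × 0.819907 = 62.193 × 0.819907 = 50.9925 kN·m.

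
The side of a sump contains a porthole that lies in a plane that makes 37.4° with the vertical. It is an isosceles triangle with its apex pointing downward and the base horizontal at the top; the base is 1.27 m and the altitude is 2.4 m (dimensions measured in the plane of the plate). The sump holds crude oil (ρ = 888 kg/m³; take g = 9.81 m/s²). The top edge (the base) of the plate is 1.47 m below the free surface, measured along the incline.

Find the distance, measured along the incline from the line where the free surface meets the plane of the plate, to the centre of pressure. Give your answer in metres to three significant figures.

y_p = 2.41 m

γ = ρg = 888 × 9.81 / 1000 = 8.71128 kN/m³.
The plate makes 37.4° with the vertical, i.e. θ = 90° − 37.4° = 52.6° to the horizontal. Measuring y along the incline from the free-surface line, vertical depth h = y·sinθ with sinθ = 0.794415.
With the apex down, the centroid sits h/3 = 2.4/3 = 0.8 m below the base (the top edge), so y_c = 1.47 + 0.8 = 2.27 m and h_c = 2.27 × 0.794415 = 1.80332 m.
A = ½ × 1.27 × 2.4 = 1.524 m².
Resultant F = γ·h_c·A = 8.71128 × 1.80332 × 1.524 = 23.9409 kN.
I_c = b·h³/36 = 1.27 × 2.4³/36 = 0.48768 m⁴.
Centre of pressure: y_p = y_c + I_c/(y_c·A) = 2.27 + 0.48768/(2.27 × 1.524) = 2.27 + 0.140969 = 2.41097 m along the plane.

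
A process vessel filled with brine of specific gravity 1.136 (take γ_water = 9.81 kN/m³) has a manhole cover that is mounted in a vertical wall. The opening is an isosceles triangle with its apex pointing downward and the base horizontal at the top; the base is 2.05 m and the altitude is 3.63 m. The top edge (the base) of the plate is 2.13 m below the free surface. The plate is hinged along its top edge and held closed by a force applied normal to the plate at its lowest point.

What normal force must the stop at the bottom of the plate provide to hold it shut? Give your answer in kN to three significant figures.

γ = 1.136 × 9.81 = 11.14416 kN/m³.
With the apex down, the centroid sits h/3 = 3.63/3 = 1.21 m below the base (the top edge), so the centroid depth is h_c = 2.13 + 1.21 = 3.34 m.
A = ½ × 2.05 × 3.63 = 3.72075 m².
Resultant F = γ·h_c·A = 11.14416 × 3.34 × 3.72075 = 138.492 kN.
I_c = b·h³/36 = 2.05 × 3.63³/36 = 2.72378 m⁴.
Centre of pressure: y_p = y_c + I_c/(y_c·A) = 3.34 + 2.72378/(3.34 × 3.72075) = 3.34 + 0.219177 = 3.55918 m along the plane.
The resultant acts 1.21 + 0.219177 = 1.42918 m (along the plate) below the hinge at the top edge, so the moment about the hinge is M = F × 1.42918 = 138.492 × 1.42918 = 197.93 kN·m.
A normal force at the bottom, 3.63 m from the hinge, must supply this moment: P = 197.93/3.63 = 54.5262 kN.

P ≈ 54.5 kN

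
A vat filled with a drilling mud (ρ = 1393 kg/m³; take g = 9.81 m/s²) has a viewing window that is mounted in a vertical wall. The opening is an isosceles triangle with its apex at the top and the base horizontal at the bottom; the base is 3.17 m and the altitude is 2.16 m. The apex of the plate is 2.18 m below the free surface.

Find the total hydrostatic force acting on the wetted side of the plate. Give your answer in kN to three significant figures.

γ = ρg = 1393 × 9.81 / 1000 = 13.66533 kN/m³.
With the apex up, the centroid sits 2h/3 = 2 × 2.16/3 = 1.44 m below the apex, so the centroid depth is h_c = 2.18 + 1.44 = 3.62 m.
A = ½ × 3.17 × 2.16 = 3.4236 m².
Resultant F = γ·h_c·A = 13.66533 × 3.62 × 3.4236 = 169.36 kN.

F ≈ 169 kN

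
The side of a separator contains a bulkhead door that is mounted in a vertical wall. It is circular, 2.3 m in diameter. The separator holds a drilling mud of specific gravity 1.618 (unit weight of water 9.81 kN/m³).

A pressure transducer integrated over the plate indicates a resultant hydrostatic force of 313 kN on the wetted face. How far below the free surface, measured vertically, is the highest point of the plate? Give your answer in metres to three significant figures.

γ = 1.618 × 9.81 = 15.87258 kN/m³.
A = π(1.15)² = 4.15476 m².
From F = γ·h_c·A, the centroid depth is h_c = 313/(15.87258 × 4.15476) = 4.74625 m.
The centroid is at the centre, 1.15 m below the top of the plate, so the highest point sits at h_top = 4.74625 − 1.15 = 3.59625 m below the surface.

d_top ≈ 3.60 m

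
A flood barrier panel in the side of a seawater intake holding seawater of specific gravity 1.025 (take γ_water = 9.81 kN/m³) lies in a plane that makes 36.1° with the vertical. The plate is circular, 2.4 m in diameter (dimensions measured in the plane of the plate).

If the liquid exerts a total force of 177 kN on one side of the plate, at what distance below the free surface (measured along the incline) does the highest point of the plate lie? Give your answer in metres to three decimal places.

y_top ≈ 3.616 m

γ = 1.025 × 9.81 = 10.05525 kN/m³.
A = π(1.2)² = 4.52389 m².
From F = γ·h_c·A, the centroid depth is h_c = 177/(10.05525 × 4.52389) = 3.89106 m.
The plate makes 36.1° with the vertical, i.e. θ = 90° − 36.1° = 53.9° to the horizontal. Measuring y along the incline from the free-surface line, vertical depth h = y·sinθ with sinθ = 0.807990.
Along the incline, y_c = h_c/sinθ = 3.89106/0.807990 = 4.81573 m.
The centroid is at the centre, 1.2 m below the top of the plate, so the highest point sits at y_top = 4.81573 − 1.2 = 3.61573 m along the incline.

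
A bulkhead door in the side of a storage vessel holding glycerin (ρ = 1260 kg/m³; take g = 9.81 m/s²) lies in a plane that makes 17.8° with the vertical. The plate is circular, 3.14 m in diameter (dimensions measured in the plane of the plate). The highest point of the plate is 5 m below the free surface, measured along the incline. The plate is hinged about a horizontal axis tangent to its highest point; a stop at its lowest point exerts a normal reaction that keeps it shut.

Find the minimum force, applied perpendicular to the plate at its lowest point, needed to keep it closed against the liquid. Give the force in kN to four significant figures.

γ = ρg = 1260 × 9.81 / 1000 = 12.3606 kN/m³.
The plate makes 17.8° with the vertical, i.e. θ = 90° − 17.8° = 72.2° to the horizontal. Measuring y along the incline from the free-surface line, vertical depth h = y·sinθ with sinθ = 0.952129.
The centroid is at the centre, 1.57 m below the top of the plate, so y_c = 5 + 1.57 = 6.57 m and h_c = 6.57 × 0.952129 = 6.25549 m.
A = π(1.57)² = 7.74371 m².
Resultant F = γ·h_c·A = 12.3606 × 6.25549 × 7.74371 = 598.756 kN.
I_c = πr⁴/4 = π × 1.57⁴/4 = 4.77187 m⁴.
Centre of pressure: y_p = y_c + I_c/(y_c·A) = 6.57 + 4.77187/(6.57 × 7.74371) = 6.57 + 0.0937938 = 6.66379 m along the plane.
The resultant acts 1.57 + 0.0937938 = 1.66379 m (along the plate) below the hinge at the top edge, so the moment about the hinge is M = F × 1.66379 = 598.756 × 1.66379 = 996.204 kN·m.
A normal force at the bottom, 3.14 m from the hinge, must supply this moment: P = 996.204/3.14 = 317.262 kN.

P ≈ 317.3 kN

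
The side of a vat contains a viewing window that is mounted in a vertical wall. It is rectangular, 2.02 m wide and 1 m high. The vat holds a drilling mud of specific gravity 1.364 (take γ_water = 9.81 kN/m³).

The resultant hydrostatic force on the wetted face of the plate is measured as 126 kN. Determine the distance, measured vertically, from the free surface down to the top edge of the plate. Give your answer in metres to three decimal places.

γ = 1.364 × 9.81 = 13.38084 kN/m³.
A = 2.02 × 1 = 2.02 m².
From F = γ·h_c·A, the centroid depth is h_c = 126/(13.38084 × 2.02) = 4.66161 m.
The centroid lies 1/2 = 0.5 m below the top edge, so the top edge sits at h_top = 4.66161 − 0.5 = 4.16161 m below the surface.

d_top ≈ 4.162 m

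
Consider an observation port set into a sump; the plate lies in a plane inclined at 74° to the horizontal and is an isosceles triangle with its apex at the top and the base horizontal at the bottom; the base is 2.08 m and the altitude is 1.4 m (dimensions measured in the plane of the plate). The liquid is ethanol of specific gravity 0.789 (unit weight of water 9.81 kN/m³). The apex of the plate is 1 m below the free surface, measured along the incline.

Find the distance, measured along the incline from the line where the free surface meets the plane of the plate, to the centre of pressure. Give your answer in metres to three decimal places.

γ = 0.789 × 9.81 = 7.74009 kN/m³.
Let θ = 74° be the plate's angle to the horizontal; measure y along the incline from where the plane meets the free surface. Vertical depth h = y·sinθ with sinθ = 0.961262.
With the apex up, the centroid sits 2h/3 = 2 × 1.4/3 = 0.933333 m below the apex, so y_c = 1 + 0.933333 = 1.93333 m and h_c = 1.93333 × 0.961262 = 1.85844 m.
A = ½ × 2.08 × 1.4 = 1.456 m².
Resultant F = γ·h_c·A = 7.74009 × 1.85844 × 1.456 = 20.9438 kN.
I_c = b·h³/36 = 2.08 × 1.4³/36 = 0.158542 m⁴.
Centre of pressure: y_p = y_c + I_c/(y_c·A) = 1.93333 + 0.158542/(1.93333 × 1.456) = 1.93333 + 0.0563219 = 1.98965 m along the plane.

y_p = 1.990 m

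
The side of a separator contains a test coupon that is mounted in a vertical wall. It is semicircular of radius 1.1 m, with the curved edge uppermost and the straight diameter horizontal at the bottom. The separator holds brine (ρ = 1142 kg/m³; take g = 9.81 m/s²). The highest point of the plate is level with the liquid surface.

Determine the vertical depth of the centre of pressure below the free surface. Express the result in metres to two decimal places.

h_p = 0.77 m

γ = ρg = 1142 × 9.81 / 1000 = 11.20302 kN/m³.
The centroid lies 4r/(3π) = 0.466854 m above the diameter, so r − 4r/(3π) = 1.1 − 0.466854 = 0.633146 m below the topmost point, so the centroid depth is h_c = 0.633146 m.
A = πr²/2 = π × 1.1²/2 = 1.90066 m².
Resultant F = γ·h_c·A = 11.20302 × 0.633146 × 1.90066 = 13.4817 kN.
I_c = (π/8 − 8/(9π))·r⁴ = 0.109757 × 1.1⁴ = 0.160695 m⁴.
Centre of pressure: y_p = y_c + I_c/(y_c·A) = 0.633146 + 0.160695/(0.633146 × 1.90066) = 0.633146 + 0.133535 = 0.766681 m along the plane.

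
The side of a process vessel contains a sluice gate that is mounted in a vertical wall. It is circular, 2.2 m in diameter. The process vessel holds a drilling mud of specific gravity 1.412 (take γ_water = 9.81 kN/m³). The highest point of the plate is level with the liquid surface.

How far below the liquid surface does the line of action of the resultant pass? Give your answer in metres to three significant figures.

h_p = 1.38 m

γ = 1.412 × 9.81 = 13.85172 kN/m³.
The centroid is at the centre, 1.1 m below the top of the plate, so the centroid depth is h_c = 1.1 m.
A = π(1.1)² = 3.80133 m².
Resultant F = γ·h_c·A = 13.85172 × 1.1 × 3.80133 = 57.9205 kN.
I_c = πr⁴/4 = π × 1.1⁴/4 = 1.1499 m⁴.
Centre of pressure: y_p = y_c + I_c/(y_c·A) = 1.1 + 1.1499/(1.1 × 3.80133) = 1.1 + 0.274999 = 1.375 m along the plane.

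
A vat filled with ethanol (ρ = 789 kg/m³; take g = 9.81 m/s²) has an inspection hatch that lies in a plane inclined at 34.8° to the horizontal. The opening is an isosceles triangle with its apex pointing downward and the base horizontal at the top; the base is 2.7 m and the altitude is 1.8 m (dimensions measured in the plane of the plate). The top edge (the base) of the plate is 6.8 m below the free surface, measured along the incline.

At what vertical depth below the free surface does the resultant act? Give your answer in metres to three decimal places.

γ = ρg = 789 × 9.81 / 1000 = 7.74009 kN/m³.
Let θ = 34.8° be the plate's angle to the horizontal; measure y along the incline from where the plane meets the free surface. Vertical depth h = y·sinθ with sinθ = 0.570714.
With the apex down, the centroid sits h/3 = 1.8/3 = 0.6 m below the base (the top edge), so y_c = 6.8 + 0.6 = 7.4 m and h_c = 7.4 × 0.570714 = 4.22328 m.
A = ½ × 2.7 × 1.8 = 2.43 m².
Resultant F = γ·h_c·A = 7.74009 × 4.22328 × 2.43 = 79.4332 kN.
I_c = b·h³/36 = 2.7 × 1.8³/36 = 0.4374 m⁴.
Centre of pressure: y_p = y_c + I_c/(y_c·A) = 7.4 + 0.4374/(7.4 × 2.43) = 7.4 + 0.0243243 = 7.42432 m along the plane.
Vertically, h_p = y_p·sinθ = 7.42432 × 0.570714 = 4.23716 m.

h_p = 4.237 m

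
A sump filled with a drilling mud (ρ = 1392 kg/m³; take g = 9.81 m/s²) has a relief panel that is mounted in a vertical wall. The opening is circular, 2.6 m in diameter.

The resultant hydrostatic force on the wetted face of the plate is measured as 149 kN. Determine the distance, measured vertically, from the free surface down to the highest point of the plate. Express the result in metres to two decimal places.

γ = ρg = 1392 × 9.81 / 1000 = 13.65552 kN/m³.
A = π(1.3)² = 5.30929 m².
From F = γ·h_c·A, the centroid depth is h_c = 149/(13.65552 × 5.30929) = 2.05514 m.
The centroid is at the centre, 1.3 m below the top of the plate, so the highest point sits at h_top = 2.05514 − 1.3 = 0.75514 m below the surface.

d_top ≈ 0.76 m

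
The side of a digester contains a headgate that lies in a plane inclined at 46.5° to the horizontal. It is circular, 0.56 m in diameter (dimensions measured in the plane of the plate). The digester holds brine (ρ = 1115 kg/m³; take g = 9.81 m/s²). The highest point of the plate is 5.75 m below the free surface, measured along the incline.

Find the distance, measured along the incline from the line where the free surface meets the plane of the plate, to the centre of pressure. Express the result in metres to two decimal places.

γ = ρg = 1115 × 9.81 / 1000 = 10.93815 kN/m³.
Let θ = 46.5° be the plate's angle to the horizontal; measure y along the incline from where the plane meets the free surface. Vertical depth h = y·sinθ with sinθ = 0.725374.
The centroid is at the centre, 0.28 m below the top of the plate, so y_c = 5.75 + 0.28 = 6.03 m and h_c = 6.03 × 0.725374 = 4.37401 m.
A = π(0.28)² = 0.246301 m².
Resultant F = γ·h_c·A = 10.93815 × 4.37401 × 0.246301 = 11.7839 kN.
I_c = πr⁴/4 = π × 0.28⁴/4 = 0.0048275 m⁴.
Centre of pressure: y_p = y_c + I_c/(y_c·A) = 6.03 + 0.0048275/(6.03 × 0.246301) = 6.03 + 0.00325041 = 6.03325 m along the plane.

y_p = 6.03 m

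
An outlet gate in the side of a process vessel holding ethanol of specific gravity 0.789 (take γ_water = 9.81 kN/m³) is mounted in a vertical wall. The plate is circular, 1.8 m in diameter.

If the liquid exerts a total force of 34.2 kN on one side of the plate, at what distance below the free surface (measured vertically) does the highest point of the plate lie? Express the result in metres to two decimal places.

d_top ≈ 0.84 m

γ = 0.789 × 9.81 = 7.74009 kN/m³.
A = π(0.9)² = 2.54469 m².
From F = γ·h_c·A, the centroid depth is h_c = 34.2/(7.74009 × 2.54469) = 1.73638 m.
The centroid is at the centre, 0.9 m below the top of the plate, so the highest point sits at h_top = 1.73638 − 0.9 = 0.83638 m below the surface.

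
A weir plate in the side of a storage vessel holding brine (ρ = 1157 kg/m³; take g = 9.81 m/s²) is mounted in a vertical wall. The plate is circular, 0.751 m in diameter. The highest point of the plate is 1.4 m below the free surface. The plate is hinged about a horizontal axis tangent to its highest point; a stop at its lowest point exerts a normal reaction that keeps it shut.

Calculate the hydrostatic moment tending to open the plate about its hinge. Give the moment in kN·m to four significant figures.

γ = ρg = 1157 × 9.81 / 1000 = 11.35017 kN/m³.
The centroid is at the centre, 0.3755 m below the top of the plate, so the centroid depth is h_c = 1.4 + 0.3755 = 1.7755 m.
A = π(0.3755)² = 0.442965 m².
Resultant F = γ·h_c·A = 11.35017 × 1.7755 × 0.442965 = 8.92673 kN.
I_c = πr⁴/4 = π × 0.3755⁴/4 = 0.0156146 m⁴.
Centre of pressure: y_p = y_c + I_c/(y_c·A) = 1.7755 + 0.0156146/(1.7755 × 0.442965) = 1.7755 + 0.0198537 = 1.79535 m along the plane.
The resultant acts 0.3755 + 0.0198537 = 0.395354 m (along the plate) below the hinge at the top edge, so the moment about the hinge is M = F × 0.395354 = 8.92673 × 0.395354 = 3.52922 kN·m.

M ≈ 3.529 kN·m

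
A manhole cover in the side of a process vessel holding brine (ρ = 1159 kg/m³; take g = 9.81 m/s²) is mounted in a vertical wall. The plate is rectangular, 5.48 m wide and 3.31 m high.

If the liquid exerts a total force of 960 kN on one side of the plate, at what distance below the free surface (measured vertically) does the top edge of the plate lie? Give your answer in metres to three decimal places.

d_top ≈ 3.000 m

γ = ρg = 1159 × 9.81 / 1000 = 11.36979 kN/m³.
A = 5.48 × 3.31 = 18.1388 m².
From F = γ·h_c·A, the centroid depth is h_c = 960/(11.36979 × 18.1388) = 4.6549 m.
The centroid lies 3.31/2 = 1.655 m below the top edge, so the top edge sits at h_top = 4.6549 − 1.655 = 2.9999 m below the surface.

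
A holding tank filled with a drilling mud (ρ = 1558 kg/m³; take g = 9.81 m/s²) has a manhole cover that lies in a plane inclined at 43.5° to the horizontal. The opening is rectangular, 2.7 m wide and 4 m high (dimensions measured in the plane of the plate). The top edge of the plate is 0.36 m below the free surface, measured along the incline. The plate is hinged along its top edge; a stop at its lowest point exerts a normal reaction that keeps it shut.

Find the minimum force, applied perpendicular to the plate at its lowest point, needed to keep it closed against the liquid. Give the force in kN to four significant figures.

γ = ρg = 1558 × 9.81 / 1000 = 15.28398 kN/m³.
Let θ = 43.5° be the plate's angle to the horizontal; measure y along the incline from where the plane meets the free surface. Vertical depth h = y·sinθ with sinθ = 0.688355.
The centroid lies 4/2 = 2 m below the top edge, so y_c = 0.36 + 2 = 2.36 m and h_c = 2.36 × 0.688355 = 1.62452 m.
A = 2.7 × 4 = 10.8 m².
Resultant F = γ·h_c·A = 15.28398 × 1.62452 × 10.8 = 268.155 kN.
I_c = b·h³/12 = 2.7 × 4³/12 = 14.4 m⁴.
Centre of pressure: y_p = y_c + I_c/(y_c·A) = 2.36 + 14.4/(2.36 × 10.8) = 2.36 + 0.564972 = 2.92497 m along the plane.
The resultant acts 2 + 0.564972 = 2.56497 m (along the plate) below the hinge at the top edge, so the moment about the hinge is M = F × 2.56497 = 268.155 × 2.56497 = 687.81 kN·m.
A normal force at the bottom, 4 m from the hinge, must supply this moment: P = 687.81/4 = 171.952 kN.

P ≈ 172.0 kN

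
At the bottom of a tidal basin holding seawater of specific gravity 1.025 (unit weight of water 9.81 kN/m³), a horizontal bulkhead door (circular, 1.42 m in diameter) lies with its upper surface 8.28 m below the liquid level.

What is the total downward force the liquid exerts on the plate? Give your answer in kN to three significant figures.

γ = 1.025 × 9.81 = 10.05525 kN/m³.
The plate is horizontal, so pressure is uniform at p = γ·h = 10.05525 × 8.28 = 83.2575 kN/m².
A = π(0.71)² = 1.58368 m².
F = p·A = 83.2575 × 1.58368 = 131.853 kN.

F ≈ 132 kN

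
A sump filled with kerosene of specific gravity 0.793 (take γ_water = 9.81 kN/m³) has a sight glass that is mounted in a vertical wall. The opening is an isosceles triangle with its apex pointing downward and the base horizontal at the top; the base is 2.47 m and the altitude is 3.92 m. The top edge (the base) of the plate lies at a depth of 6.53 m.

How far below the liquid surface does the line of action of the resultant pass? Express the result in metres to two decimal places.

γ = 0.793 × 9.81 = 7.77933 kN/m³.
With the apex down, the centroid sits h/3 = 3.92/3 = 1.30667 m below the base (the top edge), so the centroid depth is h_c = 6.53 + 1.30667 = 7.83667 m.
A = ½ × 2.47 × 3.92 = 4.8412 m².
Resultant F = γ·h_c·A = 7.77933 × 7.83667 × 4.8412 = 295.139 kN.
I_c = b·h³/36 = 2.47 × 3.92³/36 = 4.13288 m⁴.
Centre of pressure: y_p = y_c + I_c/(y_c·A) = 7.83667 + 4.13288/(7.83667 × 4.8412) = 7.83667 + 0.108935 = 7.9456 m along the plane.

h_p = 7.95 m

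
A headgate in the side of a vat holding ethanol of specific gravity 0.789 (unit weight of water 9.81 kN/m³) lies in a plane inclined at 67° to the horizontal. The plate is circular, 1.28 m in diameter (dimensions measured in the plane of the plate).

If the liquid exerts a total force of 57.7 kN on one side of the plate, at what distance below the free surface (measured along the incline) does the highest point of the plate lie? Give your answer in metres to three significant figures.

y_top ≈ 5.65 m

γ = 0.789 × 9.81 = 7.74009 kN/m³.
A = π(0.64)² = 1.2868 m².
From F = γ·h_c·A, the centroid depth is h_c = 57.7/(7.74009 × 1.2868) = 5.7932 m.
Let θ = 67° be the plate's angle to the horizontal; measure y along the incline from where the plane meets the free surface. Vertical depth h = y·sinθ with sinθ = 0.920505.
Along the incline, y_c = h_c/sinθ = 5.7932/0.920505 = 6.2935 m.
The centroid is at the centre, 0.64 m below the top of the plate, so the highest point sits at y_top = 6.2935 − 0.64 = 5.6535 m along the incline.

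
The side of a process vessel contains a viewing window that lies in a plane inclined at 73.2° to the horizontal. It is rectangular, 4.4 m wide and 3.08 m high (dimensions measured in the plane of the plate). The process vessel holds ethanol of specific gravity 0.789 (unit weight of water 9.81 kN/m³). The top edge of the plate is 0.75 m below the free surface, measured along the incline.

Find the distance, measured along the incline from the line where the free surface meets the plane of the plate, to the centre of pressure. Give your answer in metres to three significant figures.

γ = 0.789 × 9.81 = 7.74009 kN/m³.
Let θ = 73.2° be the plate's angle to the horizontal; measure y along the incline from where the plane meets the free surface. Vertical depth h = y·sinθ with sinθ = 0.957319.
The centroid lies 3.08/2 = 1.54 m below the top edge, so y_c = 0.75 + 1.54 = 2.29 m and h_c = 2.29 × 0.957319 = 2.19226 m.
A = 4.4 × 3.08 = 13.552 m².
Resultant F = γ·h_c·A = 7.74009 × 2.19226 × 13.552 = 229.954 kN.
I_c = b·h³/12 = 4.4 × 3.08³/12 = 10.7133 m⁴.
Centre of pressure: y_p = y_c + I_c/(y_c·A) = 2.29 + 10.7133/(2.29 × 13.552) = 2.29 + 0.345211 = 2.63521 m along the plane.

y_p = 2.64 m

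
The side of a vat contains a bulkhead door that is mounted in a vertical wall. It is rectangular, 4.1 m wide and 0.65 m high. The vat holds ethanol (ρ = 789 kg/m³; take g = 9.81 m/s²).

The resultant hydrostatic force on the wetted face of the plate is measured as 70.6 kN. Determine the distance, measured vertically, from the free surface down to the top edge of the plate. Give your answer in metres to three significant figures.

γ = ρg = 789 × 9.81 / 1000 = 7.74009 kN/m³.
A = 4.1 × 0.65 = 2.665 m².
From F = γ·h_c·A, the centroid depth is h_c = 70.6/(7.74009 × 2.665) = 3.42264 m.
The centroid lies 0.65/2 = 0.325 m below the top edge, so the top edge sits at h_top = 3.42264 − 0.325 = 3.09764 m below the surface.

d_top ≈ 3.10 m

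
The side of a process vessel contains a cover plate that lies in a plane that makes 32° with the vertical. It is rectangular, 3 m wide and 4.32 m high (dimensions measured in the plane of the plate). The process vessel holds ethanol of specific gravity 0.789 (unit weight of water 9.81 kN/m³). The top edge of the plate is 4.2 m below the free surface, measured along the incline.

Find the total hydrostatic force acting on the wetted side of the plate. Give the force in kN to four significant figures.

F ≈ 541.0 kN

γ = 0.789 × 9.81 = 7.74009 kN/m³.
The plate makes 32° with the vertical, i.e. θ = 90° − 32° = 58° to the horizontal. Measuring y along the incline from the free-surface line, vertical depth h = y·sinθ with sinθ = 0.848048.
The centroid lies 4.32/2 = 2.16 m below the top edge, so y_c = 4.2 + 2.16 = 6.36 m and h_c = 6.36 × 0.848048 = 5.39359 m.
A = 3 × 4.32 = 12.96 m².
Resultant F = γ·h_c·A = 7.74009 × 5.39359 × 12.96 = 541.039 kN.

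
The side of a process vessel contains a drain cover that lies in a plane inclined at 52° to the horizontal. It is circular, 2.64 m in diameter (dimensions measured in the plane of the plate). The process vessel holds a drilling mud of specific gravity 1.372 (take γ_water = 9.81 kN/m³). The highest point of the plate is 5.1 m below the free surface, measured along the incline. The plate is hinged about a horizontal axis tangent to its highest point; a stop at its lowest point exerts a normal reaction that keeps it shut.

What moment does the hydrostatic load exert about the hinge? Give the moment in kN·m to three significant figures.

M ≈ 517 kN·m

γ = 1.372 × 9.81 = 13.45932 kN/m³.
Let θ = 52° be the plate's angle to the horizontal; measure y along the incline from where the plane meets the free surface. Vertical depth h = y·sinθ with sinθ = 0.788011.
The centroid is at the centre, 1.32 m below the top of the plate, so y_c = 5.1 + 1.32 = 6.42 m and h_c = 6.42 × 0.788011 = 5.05903 m.
A = π(1.32)² = 5.47391 m².
Resultant F = γ·h_c·A = 13.45932 × 5.05903 × 5.47391 = 372.725 kN.
I_c = πr⁴/4 = π × 1.32⁴/4 = 2.38444 m⁴.
Centre of pressure: y_p = y_c + I_c/(y_c·A) = 6.42 + 2.38444/(6.42 × 5.47391) = 6.42 + 0.0678506 = 6.48785 m along the plane.
The resultant acts 1.32 + 0.0678506 = 1.38785 m (along the plate) below the hinge at the top edge, so the moment about the hinge is M = F × 1.38785 = 372.725 × 1.38785 = 517.286 kN·m.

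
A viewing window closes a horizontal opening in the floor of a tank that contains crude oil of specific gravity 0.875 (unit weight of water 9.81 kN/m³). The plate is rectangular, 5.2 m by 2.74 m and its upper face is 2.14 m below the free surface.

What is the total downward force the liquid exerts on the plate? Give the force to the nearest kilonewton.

γ = 0.875 × 9.81 = 8.58375 kN/m³.
The plate is horizontal, so pressure is uniform at p = γ·h = 8.58375 × 2.14 = 18.3692 kN/m².
A = 5.2 × 2.74 = 14.248 m².
F = p·A = 18.3692 × 14.248 = 261.724 kN.

F ≈ 262 kN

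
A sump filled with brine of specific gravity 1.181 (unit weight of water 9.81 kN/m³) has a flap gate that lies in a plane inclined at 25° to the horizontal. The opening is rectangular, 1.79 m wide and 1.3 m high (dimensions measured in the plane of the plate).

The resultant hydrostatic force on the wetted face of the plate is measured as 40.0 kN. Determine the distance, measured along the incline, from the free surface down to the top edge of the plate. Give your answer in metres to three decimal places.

γ = 1.181 × 9.81 = 11.58561 kN/m³.
A = 1.79 × 1.3 = 2.327 m².
From F = γ·h_c·A, the centroid depth is h_c = 40.0/(11.58561 × 2.327) = 1.4837 m.
Let θ = 25° be the plate's angle to the horizontal; measure y along the incline from where the plane meets the free surface. Vertical depth h = y·sinθ with sinθ = 0.422618.
Along the incline, y_c = h_c/sinθ = 1.4837/0.422618 = 3.51074 m.
The centroid lies 1.3/2 = 0.65 m below the top edge, so the top edge sits at y_top = 3.51074 − 0.65 = 2.86074 m along the incline.

y_top ≈ 2.861 m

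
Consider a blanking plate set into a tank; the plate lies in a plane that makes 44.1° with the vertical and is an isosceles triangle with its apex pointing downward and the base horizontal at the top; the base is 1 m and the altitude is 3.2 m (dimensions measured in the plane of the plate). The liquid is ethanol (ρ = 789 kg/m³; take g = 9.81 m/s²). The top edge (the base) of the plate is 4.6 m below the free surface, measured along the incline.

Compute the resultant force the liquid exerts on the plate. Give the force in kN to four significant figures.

F ≈ 50.40 kN

γ = ρg = 789 × 9.81 / 1000 = 7.74009 kN/m³.
The plate makes 44.1° with the vertical, i.e. θ = 90° − 44.1° = 45.9° to the horizontal. Measuring y along the incline from the free-surface line, vertical depth h = y·sinθ with sinθ = 0.718126.
With the apex down, the centroid sits h/3 = 3.2/3 = 1.06667 m below the base (the top edge), so y_c = 4.6 + 1.06667 = 5.66667 m and h_c = 5.66667 × 0.718126 = 4.06938 m.
A = ½ × 1 × 3.2 = 1.6 m².
Resultant F = γ·h_c·A = 7.74009 × 4.06938 × 1.6 = 50.3958 kN.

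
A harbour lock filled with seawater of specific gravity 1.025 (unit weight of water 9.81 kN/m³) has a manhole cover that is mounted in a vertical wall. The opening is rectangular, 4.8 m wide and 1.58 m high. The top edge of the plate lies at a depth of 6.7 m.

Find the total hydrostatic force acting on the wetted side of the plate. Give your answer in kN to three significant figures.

F ≈ 571 kN

γ = 1.025 × 9.81 = 10.05525 kN/m³.
The centroid lies 1.58/2 = 0.79 m below the top edge, so the centroid depth is h_c = 6.7 + 0.79 = 7.49 m.
A = 4.8 × 1.58 = 7.584 m².
Resultant F = γ·h_c·A = 10.05525 × 7.49 × 7.584 = 571.18 kN.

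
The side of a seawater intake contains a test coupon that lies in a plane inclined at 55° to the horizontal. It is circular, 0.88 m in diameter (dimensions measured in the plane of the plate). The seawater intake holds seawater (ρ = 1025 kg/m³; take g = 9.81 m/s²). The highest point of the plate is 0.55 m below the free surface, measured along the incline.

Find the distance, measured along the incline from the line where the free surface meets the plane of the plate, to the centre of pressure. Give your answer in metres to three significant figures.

y_p = 1.04 m

γ = ρg = 1025 × 9.81 / 1000 = 10.05525 kN/m³.
Let θ = 55° be the plate's angle to the horizontal; measure y along the incline from where the plane meets the free surface. Vertical depth h = y·sinθ with sinθ = 0.819152.
The centroid is at the centre, 0.44 m below the top of the plate, so y_c = 0.55 + 0.44 = 0.99 m and h_c = 0.99 × 0.819152 = 0.81096 m.
A = π(0.44)² = 0.608212 m².
Resultant F = γ·h_c·A = 10.05525 × 0.81096 × 0.608212 = 4.95961 kN.
I_c = πr⁴/4 = π × 0.44⁴/4 = 0.0294375 m⁴.
Centre of pressure: y_p = y_c + I_c/(y_c·A) = 0.99 + 0.0294375/(0.99 × 0.608212) = 0.99 + 0.048889 = 1.03889 m along the plane.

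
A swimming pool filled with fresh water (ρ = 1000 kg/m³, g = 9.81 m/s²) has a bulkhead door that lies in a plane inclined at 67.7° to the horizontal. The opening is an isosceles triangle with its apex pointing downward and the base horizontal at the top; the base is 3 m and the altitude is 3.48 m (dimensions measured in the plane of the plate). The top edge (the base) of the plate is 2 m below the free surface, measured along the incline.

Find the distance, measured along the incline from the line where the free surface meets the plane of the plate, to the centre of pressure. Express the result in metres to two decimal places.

γ = ρg = 1000 × 9.81 = 9810 N/m³ = 9.81 kN/m³.
Let θ = 67.7° be the plate's angle to the horizontal; measure y along the incline from where the plane meets the free surface. Vertical depth h = y·sinθ with sinθ = 0.925210.
With the apex down, the centroid sits h/3 = 3.48/3 = 1.16 m below the base (the top edge), so y_c = 2 + 1.16 = 3.16 m and h_c = 3.16 × 0.925210 = 2.92366 m.
A = ½ × 3 × 3.48 = 5.22 m².
Resultant F = γ·h_c·A = 9.81 × 2.92366 × 5.22 = 149.715 kN.
I_c = b·h³/36 = 3 × 3.48³/36 = 3.51202 m⁴.
Centre of pressure: y_p = y_c + I_c/(y_c·A) = 3.16 + 3.51202/(3.16 × 5.22) = 3.16 + 0.212912 = 3.37291 m along the plane.

y_p = 3.37 m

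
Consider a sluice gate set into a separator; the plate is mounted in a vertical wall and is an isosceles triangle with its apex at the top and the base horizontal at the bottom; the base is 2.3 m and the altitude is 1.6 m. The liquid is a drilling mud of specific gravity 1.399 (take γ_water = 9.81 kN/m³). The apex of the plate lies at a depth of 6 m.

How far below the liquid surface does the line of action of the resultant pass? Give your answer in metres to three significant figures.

γ = 1.399 × 9.81 = 13.72419 kN/m³.
With the apex up, the centroid sits 2h/3 = 2 × 1.6/3 = 1.06667 m below the apex, so the centroid depth is h_c = 6 + 1.06667 = 7.06667 m.
A = ½ × 2.3 × 1.6 = 1.84 m².
Resultant F = γ·h_c·A = 13.72419 × 7.06667 × 1.84 = 178.451 kN.
I_c = b·h³/36 = 2.3 × 1.6³/36 = 0.261689 m⁴.
Centre of pressure: y_p = y_c + I_c/(y_c·A) = 7.06667 + 0.261689/(7.06667 × 1.84) = 7.06667 + 0.0201258 = 7.0868 m along the plane.

h_p = 7.09 m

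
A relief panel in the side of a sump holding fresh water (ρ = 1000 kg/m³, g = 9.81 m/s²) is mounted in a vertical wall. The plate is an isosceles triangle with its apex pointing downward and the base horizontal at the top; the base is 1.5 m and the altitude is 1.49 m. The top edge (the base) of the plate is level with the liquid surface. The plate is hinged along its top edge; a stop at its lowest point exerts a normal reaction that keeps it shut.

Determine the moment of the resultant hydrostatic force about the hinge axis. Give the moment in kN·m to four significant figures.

M ≈ 4.056 kN·m

γ = ρg = 1000 × 9.81 = 9810 N/m³ = 9.81 kN/m³.
With the apex down, the centroid sits h/3 = 1.49/3 = 0.496667 m below the base (the top edge), so the centroid depth is h_c = 0.496667 m.
A = ½ × 1.5 × 1.49 = 1.1175 m².
Resultant F = γ·h_c·A = 9.81 × 0.496667 × 1.1175 = 5.4448 kN.
I_c = b·h³/36 = 1.5 × 1.49³/36 = 0.137831 m⁴.
Centre of pressure: y_p = y_c + I_c/(y_c·A) = 0.496667 + 0.137831/(0.496667 × 1.1175) = 0.496667 + 0.248333 = 0.745 m along the plane.
The resultant acts 0.496667 + 0.248333 = 0.745 m (along the plate) below the hinge at the top edge, so the moment about the hinge is M = F × 0.745 = 5.4448 × 0.745 = 4.05638 kN·m.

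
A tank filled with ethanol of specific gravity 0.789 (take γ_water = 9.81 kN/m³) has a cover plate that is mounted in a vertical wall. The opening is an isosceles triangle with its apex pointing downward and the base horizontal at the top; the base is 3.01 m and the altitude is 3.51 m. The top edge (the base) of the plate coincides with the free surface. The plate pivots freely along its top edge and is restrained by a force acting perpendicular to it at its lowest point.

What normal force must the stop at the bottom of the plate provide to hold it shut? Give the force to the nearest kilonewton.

γ = 0.789 × 9.81 = 7.74009 kN/m³.
With the apex down, the centroid sits h/3 = 3.51/3 = 1.17 m below the base (the top edge), so the centroid depth is h_c = 1.17 m.
A = ½ × 3.01 × 3.51 = 5.28255 m².
Resultant F = γ·h_c·A = 7.74009 × 1.17 × 5.28255 = 47.8383 kN.
I_c = b·h³/36 = 3.01 × 3.51³/36 = 3.61564 m⁴.
Centre of pressure: y_p = y_c + I_c/(y_c·A) = 1.17 + 3.61564/(1.17 × 5.28255) = 1.17 + 0.585 = 1.755 m along the plane.
The resultant acts 1.17 + 0.585 = 1.755 m (along the plate) below the hinge at the top edge, so the moment about the hinge is M = F × 1.755 = 47.8383 × 1.755 = 83.9562 kN·m.
A normal force at the bottom, 3.51 m from the hinge, must supply this moment: P = 83.9562/3.51 = 23.9191 kN.

P ≈ 24 kN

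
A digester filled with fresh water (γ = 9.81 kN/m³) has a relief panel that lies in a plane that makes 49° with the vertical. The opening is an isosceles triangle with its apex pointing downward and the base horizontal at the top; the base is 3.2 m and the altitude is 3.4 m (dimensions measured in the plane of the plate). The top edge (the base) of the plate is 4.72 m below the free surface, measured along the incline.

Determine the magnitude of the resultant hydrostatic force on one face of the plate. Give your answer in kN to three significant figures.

F ≈ 205 kN

γ = 9.81 kN/m³.
The plate makes 49° with the vertical, i.e. θ = 90° − 49° = 41° to the horizontal. Measuring y along the incline from the free-surface line, vertical depth h = y·sinθ with sinθ = 0.656059.
With the apex down, the centroid sits h/3 = 3.4/3 = 1.13333 m below the base (the top edge), so y_c = 4.72 + 1.13333 = 5.85333 m and h_c = 5.85333 × 0.656059 = 3.84013 m.
A = ½ × 3.2 × 3.4 = 5.44 m².
Resultant F = γ·h_c·A = 9.81 × 3.84013 × 5.44 = 204.934 kN.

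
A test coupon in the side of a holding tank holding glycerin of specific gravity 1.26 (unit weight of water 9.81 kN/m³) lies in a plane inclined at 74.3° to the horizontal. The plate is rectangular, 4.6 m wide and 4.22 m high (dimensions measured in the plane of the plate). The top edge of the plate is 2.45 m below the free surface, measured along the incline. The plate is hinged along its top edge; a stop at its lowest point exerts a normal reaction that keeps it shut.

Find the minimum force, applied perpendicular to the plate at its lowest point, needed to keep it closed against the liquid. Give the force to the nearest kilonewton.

P ≈ 608 kN

γ = 1.26 × 9.81 = 12.3606 kN/m³.
Let θ = 74.3° be the plate's angle to the horizontal; measure y along the incline from where the plane meets the free surface. Vertical depth h = y·sinθ with sinθ = 0.962692.
The centroid lies 4.22/2 = 2.11 m below the top edge, so y_c = 2.45 + 2.11 = 4.56 m and h_c = 4.56 × 0.962692 = 4.38988 m.
A = 4.6 × 4.22 = 19.412 m².
Resultant F = γ·h_c·A = 12.3606 × 4.38988 × 19.412 = 1053.33 kN.
I_c = b·h³/12 = 4.6 × 4.22³/12 = 28.8081 m⁴.
Centre of pressure: y_p = y_c + I_c/(y_c·A) = 4.56 + 28.8081/(4.56 × 19.412) = 4.56 + 0.325446 = 4.88545 m along the plane.
The resultant acts 2.11 + 0.325446 = 2.43545 m (along the plate) below the hinge at the top edge, so the moment about the hinge is M = F × 2.43545 = 1053.33 × 2.43545 = 2565.33 kN·m.
A normal force at the bottom, 4.22 m from the hinge, must supply this moment: P = 2565.33/4.22 = 607.898 kN.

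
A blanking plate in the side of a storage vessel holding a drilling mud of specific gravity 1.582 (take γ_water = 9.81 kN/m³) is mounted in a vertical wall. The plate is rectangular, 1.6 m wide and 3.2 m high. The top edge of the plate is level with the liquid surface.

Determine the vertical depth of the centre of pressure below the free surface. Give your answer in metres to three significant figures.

γ = 1.582 × 9.81 = 15.51942 kN/m³.
The centroid lies 3.2/2 = 1.6 m below the top edge, so the centroid depth is h_c = 1.6 m.
A = 1.6 × 3.2 = 5.12 m².
Resultant F = γ·h_c·A = 15.51942 × 1.6 × 5.12 = 127.135 kN.
I_c = b·h³/12 = 1.6 × 3.2³/12 = 4.36907 m⁴.
Centre of pressure: y_p = y_c + I_c/(y_c·A) = 1.6 + 4.36907/(1.6 × 5.12) = 1.6 + 0.533334 = 2.13333 m along the plane.

h_p = 2.13 m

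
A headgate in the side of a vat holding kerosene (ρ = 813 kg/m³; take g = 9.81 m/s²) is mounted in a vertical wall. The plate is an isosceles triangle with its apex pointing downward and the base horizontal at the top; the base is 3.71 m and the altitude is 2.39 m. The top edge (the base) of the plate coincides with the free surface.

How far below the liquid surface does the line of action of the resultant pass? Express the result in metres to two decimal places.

γ = ρg = 813 × 9.81 / 1000 = 7.97553 kN/m³.
With the apex down, the centroid sits h/3 = 2.39/3 = 0.796667 m below the base (the top edge), so the centroid depth is h_c = 0.796667 m.
A = ½ × 3.71 × 2.39 = 4.43345 m².
Resultant F = γ·h_c·A = 7.97553 × 0.796667 × 4.43345 = 28.1694 kN.
I_c = b·h³/36 = 3.71 × 2.39³/36 = 1.40691 m⁴.
Centre of pressure: y_p = y_c + I_c/(y_c·A) = 0.796667 + 1.40691/(0.796667 × 4.43345) = 0.796667 + 0.398334 = 1.195 m along the plane.

h_p = 1.20 m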